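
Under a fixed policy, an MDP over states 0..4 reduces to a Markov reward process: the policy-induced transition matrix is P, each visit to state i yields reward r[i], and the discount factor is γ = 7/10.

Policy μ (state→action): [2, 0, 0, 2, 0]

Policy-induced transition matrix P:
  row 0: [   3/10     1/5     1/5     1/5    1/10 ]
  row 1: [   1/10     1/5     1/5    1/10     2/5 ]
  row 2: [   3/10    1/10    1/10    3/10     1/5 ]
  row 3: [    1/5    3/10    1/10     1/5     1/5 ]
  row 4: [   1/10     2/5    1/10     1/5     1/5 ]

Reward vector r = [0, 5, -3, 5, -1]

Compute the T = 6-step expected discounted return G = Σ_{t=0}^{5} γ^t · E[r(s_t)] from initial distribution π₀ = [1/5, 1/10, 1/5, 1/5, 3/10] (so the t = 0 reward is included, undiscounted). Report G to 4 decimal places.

G = 3.7256

t=0: π = [0.2000, 0.1000, 0.2000, 0.2000, 0.3000], E[r] = 0.6000, γ^t·E[r] = 0.600000, running G = 0.600000
t=1: π = [0.2000, 0.2600, 0.1300, 0.2100, 0.2000], E[r] = 1.7600, γ^t·E[r] = 1.232000, running G = 1.832000
t=2: π = [0.1870, 0.2480, 0.1460, 0.1870, 0.2320], E[r] = 1.5050, γ^t·E[r] = 0.737450, running G = 2.569450
t=3: π = [0.1853, 0.2505, 0.1435, 0.1898, 0.2309], E[r] = 1.5401, γ^t·E[r] = 0.528254, running G = 3.097704
t=4: π = [0.1847, 0.2508, 0.1436, 0.1893, 0.2316], E[r] = 1.5382, γ^t·E[r] = 0.369331, running G = 3.467036
t=5: π = [0.1846, 0.2509, 0.1436, 0.1893, 0.2317], E[r] = 1.5385, γ^t·E[r] = 0.258569, running G = 3.725605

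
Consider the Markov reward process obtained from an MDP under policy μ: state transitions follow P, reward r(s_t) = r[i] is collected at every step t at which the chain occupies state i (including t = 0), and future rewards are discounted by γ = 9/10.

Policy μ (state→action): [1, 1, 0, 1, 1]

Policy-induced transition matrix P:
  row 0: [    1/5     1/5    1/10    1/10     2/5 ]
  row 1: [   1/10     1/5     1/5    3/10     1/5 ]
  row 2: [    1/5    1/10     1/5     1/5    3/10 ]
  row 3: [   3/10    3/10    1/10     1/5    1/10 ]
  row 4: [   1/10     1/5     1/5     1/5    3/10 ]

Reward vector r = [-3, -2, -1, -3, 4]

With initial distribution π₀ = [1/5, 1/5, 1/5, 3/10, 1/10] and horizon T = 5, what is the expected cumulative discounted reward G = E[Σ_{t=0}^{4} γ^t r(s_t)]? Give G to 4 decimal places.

G = -3.9002

t=0: π = [0.2000, 0.2000, 0.2000, 0.3000, 0.1000], E[r] = -1.7000, γ^t·E[r] = -1.700000, running G = -1.700000
t=1: π = [0.2000, 0.2100, 0.1500, 0.2000, 0.2400], E[r] = -0.8100, γ^t·E[r] = -0.729000, running G = -2.429000
t=2: π = [0.1750, 0.2050, 0.1600, 0.2010, 0.2590], E[r] = -0.6620, γ^t·E[r] = -0.536220, running G = -2.965220
t=3: π = [0.1737, 0.2041, 0.1624, 0.2030, 0.2568], E[r] = -0.6735, γ^t·E[r] = -0.490982, running G = -3.456202
t=4: π = [0.1742, 0.2041, 0.1623, 0.2030, 0.2564], E[r] = -0.6768, γ^t·E[r] = -0.444022, running G = -3.900224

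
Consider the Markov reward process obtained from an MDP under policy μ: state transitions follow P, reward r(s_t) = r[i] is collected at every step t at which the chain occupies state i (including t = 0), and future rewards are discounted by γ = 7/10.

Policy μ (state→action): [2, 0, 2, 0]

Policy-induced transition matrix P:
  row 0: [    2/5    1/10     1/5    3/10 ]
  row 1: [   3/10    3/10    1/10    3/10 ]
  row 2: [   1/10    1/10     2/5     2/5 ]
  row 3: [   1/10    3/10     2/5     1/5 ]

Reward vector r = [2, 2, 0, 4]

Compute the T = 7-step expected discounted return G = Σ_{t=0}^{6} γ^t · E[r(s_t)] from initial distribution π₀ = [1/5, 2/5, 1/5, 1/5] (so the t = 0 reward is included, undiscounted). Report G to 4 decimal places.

t=0: π = [0.2000, 0.4000, 0.2000, 0.2000], E[r] = 2.0000, γ^t·E[r] = 2.000000, running G = 2.000000
t=1: π = [0.2400, 0.2200, 0.2400, 0.3000], E[r] = 2.1200, γ^t·E[r] = 1.484000, running G = 3.484000
t=2: π = [0.2160, 0.2040, 0.2860, 0.2940], E[r] = 2.0160, γ^t·E[r] = 0.987840, running G = 4.471840
t=3: π = [0.2056, 0.1996, 0.2956, 0.2992], E[r] = 2.0072, γ^t·E[r] = 0.688470, running G = 5.160310
t=4: π = [0.2016, 0.1998, 0.2990, 0.2996], E[r] = 2.0013, γ^t·E[r] = 0.480507, running G = 5.640817
t=5: π = [0.2004, 0.1999, 0.2998, 0.2999], E[r] = 2.0004, γ^t·E[r] = 0.336202, running G = 5.977019
t=6: π = [0.2001, 0.2000, 0.2999, 0.3000], E[r] = 2.0001, γ^t·E[r] = 0.235306, running G = 6.212324

G = 6.2123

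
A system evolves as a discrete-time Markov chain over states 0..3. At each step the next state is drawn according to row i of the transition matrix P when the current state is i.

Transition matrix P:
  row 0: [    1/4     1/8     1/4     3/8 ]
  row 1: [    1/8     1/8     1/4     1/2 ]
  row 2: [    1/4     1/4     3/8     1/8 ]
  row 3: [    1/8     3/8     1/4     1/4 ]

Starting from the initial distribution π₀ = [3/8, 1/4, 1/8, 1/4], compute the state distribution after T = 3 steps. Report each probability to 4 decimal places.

t=0: π = [0.3750, 0.2500, 0.1250, 0.2500]
t=1: π = [0.1875, 0.2031, 0.2656, 0.3438]
t=2: π = [0.1816, 0.2441, 0.2832, 0.2910]
t=3: π = [0.1831, 0.2332, 0.2854, 0.2983]

π = [0.1831, 0.2332, 0.2854, 0.2983]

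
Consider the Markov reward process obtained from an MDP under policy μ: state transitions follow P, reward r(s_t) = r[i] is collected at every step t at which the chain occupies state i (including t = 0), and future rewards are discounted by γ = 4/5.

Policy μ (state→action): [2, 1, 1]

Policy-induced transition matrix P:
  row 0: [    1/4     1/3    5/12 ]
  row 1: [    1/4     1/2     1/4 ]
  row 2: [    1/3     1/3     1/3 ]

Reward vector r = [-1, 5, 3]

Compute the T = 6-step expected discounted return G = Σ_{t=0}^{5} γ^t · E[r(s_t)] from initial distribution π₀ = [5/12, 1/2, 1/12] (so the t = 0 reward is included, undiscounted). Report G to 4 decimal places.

t=0: π = [0.4167, 0.5000, 0.0833], E[r] = 2.3333, γ^t·E[r] = 2.333333, running G = 2.333333
t=1: π = [0.2569, 0.4167, 0.3264], E[r] = 2.8056, γ^t·E[r] = 2.244444, running G = 4.577778
t=2: π = [0.2772, 0.4028, 0.3200], E[r] = 2.6968, γ^t·E[r] = 1.725926, running G = 6.303704
t=3: π = [0.2767, 0.4005, 0.3229], E[r] = 2.6943, γ^t·E[r] = 1.379457, running G = 7.683160
t=4: π = [0.2769, 0.4001, 0.3230], E[r] = 2.6925, γ^t·E[r] = 1.102861, running G = 8.786021
t=5: π = [0.2769, 0.4000, 0.3231], E[r] = 2.6924, γ^t·E[r] = 0.882230, running G = 9.668252

G = 9.6683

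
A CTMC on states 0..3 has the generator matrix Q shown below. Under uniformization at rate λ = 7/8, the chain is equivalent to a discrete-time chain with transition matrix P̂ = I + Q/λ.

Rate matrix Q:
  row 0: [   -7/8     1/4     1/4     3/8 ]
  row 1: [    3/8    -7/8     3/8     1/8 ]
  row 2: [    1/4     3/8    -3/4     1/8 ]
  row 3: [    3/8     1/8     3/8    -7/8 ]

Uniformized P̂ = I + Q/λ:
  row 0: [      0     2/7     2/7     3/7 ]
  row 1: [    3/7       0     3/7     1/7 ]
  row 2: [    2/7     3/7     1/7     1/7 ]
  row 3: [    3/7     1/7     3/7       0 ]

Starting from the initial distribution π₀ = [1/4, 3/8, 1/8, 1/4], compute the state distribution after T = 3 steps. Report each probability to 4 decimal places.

π = [0.2821, 0.2212, 0.3123, 0.1844]

t=0: π = [0.2500, 0.3750, 0.1250, 0.2500]
t=1: π = [0.3036, 0.1607, 0.3571, 0.1786]
t=2: π = [0.2474, 0.2653, 0.2832, 0.2041]
t=3: π = [0.2821, 0.2212, 0.3123, 0.1844]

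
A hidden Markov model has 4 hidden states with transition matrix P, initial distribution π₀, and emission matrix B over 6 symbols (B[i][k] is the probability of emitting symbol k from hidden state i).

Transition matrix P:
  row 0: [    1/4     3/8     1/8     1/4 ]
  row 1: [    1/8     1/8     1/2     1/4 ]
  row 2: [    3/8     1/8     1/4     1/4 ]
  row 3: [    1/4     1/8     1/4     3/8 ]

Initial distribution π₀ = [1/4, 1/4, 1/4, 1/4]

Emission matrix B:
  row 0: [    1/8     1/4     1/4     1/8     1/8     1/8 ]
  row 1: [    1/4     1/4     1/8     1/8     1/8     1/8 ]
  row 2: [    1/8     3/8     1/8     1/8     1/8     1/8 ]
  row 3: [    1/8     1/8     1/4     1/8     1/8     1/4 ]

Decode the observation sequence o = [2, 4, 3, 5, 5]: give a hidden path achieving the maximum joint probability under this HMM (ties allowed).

t=0: δ = [6.250e-02, 3.125e-02, 3.125e-02, 6.250e-02]  (obs o_0=2)
t=1: δ = [1.953e-03, 2.930e-03, 1.953e-03, 2.930e-03]  ψ = [0, 0, 1, 3]  (obs o_1=4)
t=2: δ = [9.155e-05, 9.155e-05, 1.831e-04, 1.373e-04]  ψ = [2, 0, 1, 3]  (obs o_2=3)
t=3: δ = [8.583e-06, 4.292e-06, 5.722e-06, 1.287e-05]  ψ = [2, 0, 1, 3]  (obs o_3=5)
t=4: δ = [4.023e-07, 4.023e-07, 4.023e-07, 1.207e-06]  ψ = [3, 0, 3, 3]  (obs o_4=5)
backtrack: best end state = 3; path = [3, 3, 3, 3, 3]

path = [3, 3, 3, 3, 3]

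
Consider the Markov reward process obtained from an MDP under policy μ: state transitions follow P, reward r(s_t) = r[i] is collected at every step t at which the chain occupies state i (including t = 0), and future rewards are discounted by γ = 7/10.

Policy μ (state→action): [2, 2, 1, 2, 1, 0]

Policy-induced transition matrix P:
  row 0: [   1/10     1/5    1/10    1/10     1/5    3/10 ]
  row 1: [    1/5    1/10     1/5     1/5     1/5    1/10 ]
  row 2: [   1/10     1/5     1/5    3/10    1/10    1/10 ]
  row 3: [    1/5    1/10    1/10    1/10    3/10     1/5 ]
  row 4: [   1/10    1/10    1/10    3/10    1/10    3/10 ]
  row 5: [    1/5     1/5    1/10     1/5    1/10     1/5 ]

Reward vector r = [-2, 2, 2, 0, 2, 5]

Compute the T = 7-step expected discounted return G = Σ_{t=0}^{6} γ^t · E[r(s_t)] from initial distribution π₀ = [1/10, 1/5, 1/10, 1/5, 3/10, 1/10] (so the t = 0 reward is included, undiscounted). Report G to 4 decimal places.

t=0: π = [0.1000, 0.2000, 0.1000, 0.2000, 0.3000, 0.1000], E[r] = 1.5000, γ^t·E[r] = 1.500000, running G = 1.500000
t=1: π = [0.1500, 0.1300, 0.1300, 0.2100, 0.1700, 0.2100], E[r] = 1.6100, γ^t·E[r] = 1.127000, running G = 2.627000
t=2: π = [0.1550, 0.1490, 0.1260, 0.1940, 0.1700, 0.2060], E[r] = 1.6100, γ^t·E[r] = 0.788900, running G = 3.415900
t=3: π = [0.1549, 0.1487, 0.1275, 0.1947, 0.1692, 0.2050], E[r] = 1.6060, γ^t·E[r] = 0.550858, running G = 3.966758
t=4: π = [0.1548, 0.1487, 0.1276, 0.1947, 0.1693, 0.2048], E[r] = 1.6056, γ^t·E[r] = 0.385502, running G = 4.352260
t=5: π = [0.1548, 0.1487, 0.1276, 0.1947, 0.1693, 0.2048], E[r] = 1.6056, γ^t·E[r] = 0.269847, running G = 4.622107
t=6: π = [0.1548, 0.1487, 0.1276, 0.1947, 0.1693, 0.2048], E[r] = 1.6056, γ^t·E[r] = 0.188892, running G = 4.811000

G = 4.8110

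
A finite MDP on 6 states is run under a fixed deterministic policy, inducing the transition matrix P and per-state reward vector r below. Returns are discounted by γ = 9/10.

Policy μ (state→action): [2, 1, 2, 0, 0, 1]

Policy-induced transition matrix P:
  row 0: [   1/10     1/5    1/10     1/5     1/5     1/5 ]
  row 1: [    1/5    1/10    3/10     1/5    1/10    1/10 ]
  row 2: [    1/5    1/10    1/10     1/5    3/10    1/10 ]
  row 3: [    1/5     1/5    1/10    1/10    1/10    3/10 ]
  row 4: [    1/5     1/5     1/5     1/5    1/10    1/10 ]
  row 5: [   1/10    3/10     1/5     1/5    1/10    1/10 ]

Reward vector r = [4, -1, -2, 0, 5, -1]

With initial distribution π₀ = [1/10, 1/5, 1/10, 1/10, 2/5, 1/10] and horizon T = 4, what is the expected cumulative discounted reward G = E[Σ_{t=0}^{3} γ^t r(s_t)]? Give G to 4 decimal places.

t=0: π = [0.1000, 0.2000, 0.1000, 0.1000, 0.4000, 0.1000], E[r] = 1.9000, γ^t·E[r] = 1.900000, running G = 1.900000
t=1: π = [0.1800, 0.1800, 0.1900, 0.1900, 0.1300, 0.1300], E[r] = 0.6800, γ^t·E[r] = 0.612000, running G = 2.512000
t=2: π = [0.1690, 0.1760, 0.1620, 0.1810, 0.1560, 0.1560], E[r] = 0.8000, γ^t·E[r] = 0.648000, running G = 3.160000
t=3: π = [0.1675, 0.1818, 0.1664, 0.1819, 0.1493, 0.1531], E[r] = 0.7488, γ^t·E[r] = 0.545875, running G = 3.705875

G = 3.7059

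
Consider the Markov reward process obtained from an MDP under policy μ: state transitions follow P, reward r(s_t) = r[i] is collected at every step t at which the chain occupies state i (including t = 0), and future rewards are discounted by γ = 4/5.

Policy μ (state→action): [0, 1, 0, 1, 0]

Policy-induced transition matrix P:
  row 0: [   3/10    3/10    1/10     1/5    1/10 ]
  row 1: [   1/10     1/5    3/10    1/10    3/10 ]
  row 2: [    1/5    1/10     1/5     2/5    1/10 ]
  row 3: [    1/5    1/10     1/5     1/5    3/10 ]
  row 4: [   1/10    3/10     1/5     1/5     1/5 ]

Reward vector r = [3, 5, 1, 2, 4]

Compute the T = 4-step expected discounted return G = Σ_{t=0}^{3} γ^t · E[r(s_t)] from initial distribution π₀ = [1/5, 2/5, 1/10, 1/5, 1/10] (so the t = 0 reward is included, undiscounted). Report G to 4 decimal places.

G = 9.3278

t=0: π = [0.2000, 0.4000, 0.1000, 0.2000, 0.1000], E[r] = 3.5000, γ^t·E[r] = 3.500000, running G = 3.500000
t=1: π = [0.1700, 0.2000, 0.2200, 0.1800, 0.2300], E[r] = 3.0100, γ^t·E[r] = 2.408000, running G = 5.908000
t=2: π = [0.1740, 0.2000, 0.2030, 0.2240, 0.1990], E[r] = 2.9690, γ^t·E[r] = 1.900160, running G = 7.808160
t=3: π = [0.1775, 0.1946, 0.2026, 0.2206, 0.2047], E[r] = 2.9681, γ^t·E[r] = 1.519667, running G = 9.327827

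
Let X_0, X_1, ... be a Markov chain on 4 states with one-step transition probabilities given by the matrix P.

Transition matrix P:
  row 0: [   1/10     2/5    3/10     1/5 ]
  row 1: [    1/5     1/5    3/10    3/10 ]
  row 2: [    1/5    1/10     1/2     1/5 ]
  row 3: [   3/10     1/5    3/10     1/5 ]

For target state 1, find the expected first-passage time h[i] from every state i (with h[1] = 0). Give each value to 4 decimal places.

h = [4.0404, 0.0000, 5.5556, 4.8485]

First-step conditioning: h[1] = 0; for i ≠ 1, h[i] = 1 + Σ_k P[i][k]·h[k].
  h[0] = 1 + 1/10·h[0] + 3/10·h[2] + 1/5·h[3]
  h[2] = 1 + 1/5·h[0] + 1/2·h[2] + 1/5·h[3]
  h[3] = 1 + 3/10·h[0] + 3/10·h[2] + 1/5·h[3]
Solving the 3×3 linear system over states ≠ 1 gives exactly h = [400/99, 0, 50/9, 160/33] (h[1] = 0 is the target).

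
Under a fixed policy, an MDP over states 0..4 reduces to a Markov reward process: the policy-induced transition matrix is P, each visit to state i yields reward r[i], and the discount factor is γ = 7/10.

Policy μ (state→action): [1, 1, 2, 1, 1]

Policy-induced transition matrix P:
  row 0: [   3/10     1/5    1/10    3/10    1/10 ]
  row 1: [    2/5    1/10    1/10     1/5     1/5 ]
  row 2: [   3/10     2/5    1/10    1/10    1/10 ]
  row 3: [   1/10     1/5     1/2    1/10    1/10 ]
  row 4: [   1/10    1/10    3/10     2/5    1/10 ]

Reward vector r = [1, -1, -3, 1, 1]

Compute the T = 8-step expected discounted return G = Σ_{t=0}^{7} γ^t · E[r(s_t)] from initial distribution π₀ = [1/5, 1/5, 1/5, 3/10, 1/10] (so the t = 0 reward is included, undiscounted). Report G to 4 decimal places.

t=0: π = [0.2000, 0.2000, 0.2000, 0.3000, 0.1000], E[r] = -0.2000, γ^t·E[r] = -0.200000, running G = -0.200000
t=1: π = [0.2400, 0.2100, 0.2400, 0.1900, 0.1200], E[r] = -0.3800, γ^t·E[r] = -0.266000, running G = -0.466000
t=2: π = [0.2590, 0.2150, 0.2000, 0.2050, 0.1210], E[r] = -0.2300, γ^t·E[r] = -0.112700, running G = -0.578700
t=3: π = [0.2563, 0.2064, 0.2062, 0.2096, 0.1215], E[r] = -0.2376, γ^t·E[r] = -0.081497, running G = -0.660197
t=4: π = [0.2544, 0.2085, 0.2081, 0.2084, 0.1206], E[r] = -0.2495, γ^t·E[r] = -0.059895, running G = -0.720092
t=5: π = [0.2550, 0.2087, 0.2075, 0.2079, 0.1208], E[r] = -0.2473, γ^t·E[r] = -0.041565, running G = -0.761658
t=6: π = [0.2551, 0.2085, 0.2073, 0.2081, 0.1209], E[r] = -0.2464, γ^t·E[r] = -0.028992, running G = -0.790649
t=7: π = [0.2551, 0.2085, 0.2074, 0.2081, 0.1209], E[r] = -0.2468, γ^t·E[r] = -0.020322, running G = -0.810971

G = -0.8110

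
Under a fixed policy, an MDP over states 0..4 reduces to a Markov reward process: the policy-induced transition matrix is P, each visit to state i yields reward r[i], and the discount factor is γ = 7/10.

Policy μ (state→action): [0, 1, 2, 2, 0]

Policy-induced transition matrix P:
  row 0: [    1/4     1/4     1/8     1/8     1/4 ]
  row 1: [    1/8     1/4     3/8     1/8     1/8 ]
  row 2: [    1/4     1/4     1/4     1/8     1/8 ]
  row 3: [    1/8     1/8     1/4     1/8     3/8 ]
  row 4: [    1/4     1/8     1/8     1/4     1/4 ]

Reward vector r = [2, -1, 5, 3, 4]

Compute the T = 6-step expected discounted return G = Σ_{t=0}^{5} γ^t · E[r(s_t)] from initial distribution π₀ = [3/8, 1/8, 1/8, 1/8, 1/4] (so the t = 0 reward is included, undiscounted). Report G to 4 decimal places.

t=0: π = [0.3750, 0.1250, 0.1250, 0.1250, 0.2500], E[r] = 2.6250, γ^t·E[r] = 2.625000, running G = 2.625000
t=1: π = [0.2188, 0.2031, 0.1875, 0.1563, 0.2344], E[r] = 2.5781, γ^t·E[r] = 1.804688, running G = 4.429688
t=2: π = [0.2051, 0.2012, 0.2188, 0.1543, 0.2207], E[r] = 2.6484, γ^t·E[r] = 1.297734, running G = 5.727422
t=3: π = [0.2056, 0.2031, 0.2219, 0.1526, 0.2168], E[r] = 2.6426, γ^t·E[r] = 0.906404, running G = 6.633826
t=4: π = [0.2055, 0.2038, 0.2226, 0.1521, 0.2159], E[r] = 2.6403, γ^t·E[r] = 0.633933, running G = 7.267760
t=5: π = [0.2055, 0.2040, 0.2228, 0.1520, 0.2157], E[r] = 2.6398, γ^t·E[r] = 0.443673, running G = 7.711432

G = 7.7114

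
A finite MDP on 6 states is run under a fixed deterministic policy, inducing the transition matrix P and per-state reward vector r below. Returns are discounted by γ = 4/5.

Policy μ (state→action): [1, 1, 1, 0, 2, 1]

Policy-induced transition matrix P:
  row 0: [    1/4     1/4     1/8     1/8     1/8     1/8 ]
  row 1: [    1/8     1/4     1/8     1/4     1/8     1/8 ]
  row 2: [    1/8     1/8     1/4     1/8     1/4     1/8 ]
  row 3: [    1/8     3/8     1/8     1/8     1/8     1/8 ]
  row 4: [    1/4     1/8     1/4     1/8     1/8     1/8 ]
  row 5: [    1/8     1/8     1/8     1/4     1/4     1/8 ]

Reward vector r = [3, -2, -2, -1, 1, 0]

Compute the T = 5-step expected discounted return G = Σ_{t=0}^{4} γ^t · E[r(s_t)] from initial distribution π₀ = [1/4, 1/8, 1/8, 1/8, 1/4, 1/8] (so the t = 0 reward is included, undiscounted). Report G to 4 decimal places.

G = -0.1869

t=0: π = [0.2500, 0.1250, 0.1250, 0.1250, 0.2500, 0.1250], E[r] = 0.3750, γ^t·E[r] = 0.375000, running G = 0.375000
t=1: π = [0.1875, 0.2031, 0.1719, 0.1563, 0.1563, 0.1250], E[r] = -0.1875, γ^t·E[r] = -0.150000, running G = 0.225000
t=2: π = [0.1680, 0.2129, 0.1660, 0.1660, 0.1621, 0.1250], E[r] = -0.2578, γ^t·E[r] = -0.165000, running G = 0.060000
t=3: π = [0.1663, 0.2141, 0.1660, 0.1672, 0.1614, 0.1250], E[r] = -0.2673, γ^t·E[r] = -0.136875, running G = -0.076875
t=4: π = [0.1660, 0.2144, 0.1659, 0.1674, 0.1614, 0.1250], E[r] = -0.2687, γ^t·E[r] = -0.110063, running G = -0.186938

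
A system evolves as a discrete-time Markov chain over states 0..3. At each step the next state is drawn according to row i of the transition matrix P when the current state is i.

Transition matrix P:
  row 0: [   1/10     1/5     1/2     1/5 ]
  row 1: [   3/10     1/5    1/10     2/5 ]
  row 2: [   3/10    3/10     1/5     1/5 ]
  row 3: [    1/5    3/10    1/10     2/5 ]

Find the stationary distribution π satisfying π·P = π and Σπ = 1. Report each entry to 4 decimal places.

Balance equations π_j = Σ_i π_i·P[i][j]:
  π_0 = 1/10·π_0 + 3/10·π_1 + 3/10·π_2 + 1/5·π_3
  π_1 = 1/5·π_0 + 1/5·π_1 + 3/10·π_2 + 3/10·π_3
  π_2 = 1/2·π_0 + 1/10·π_1 + 1/5·π_2 + 1/10·π_3
  normalize: π_0 + π_1 + π_2 + π_3 = 1
Solving the linear system gives exactly π = [118/527, 133/527, 111/527, 165/527].

π = [0.2239, 0.2524, 0.2106, 0.3131]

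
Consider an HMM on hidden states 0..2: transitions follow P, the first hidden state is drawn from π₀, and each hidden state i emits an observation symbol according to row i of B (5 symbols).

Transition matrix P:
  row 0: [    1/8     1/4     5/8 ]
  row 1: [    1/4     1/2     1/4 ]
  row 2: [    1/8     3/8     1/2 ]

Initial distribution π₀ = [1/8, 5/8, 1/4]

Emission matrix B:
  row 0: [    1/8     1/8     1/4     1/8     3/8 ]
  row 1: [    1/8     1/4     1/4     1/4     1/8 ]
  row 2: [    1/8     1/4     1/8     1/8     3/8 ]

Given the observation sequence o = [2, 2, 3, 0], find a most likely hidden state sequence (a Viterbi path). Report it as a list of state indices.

t=0: δ = [3.125e-02, 1.562e-01, 3.125e-02]  (obs o_0=2)
t=1: δ = [9.766e-03, 1.953e-02, 4.883e-03]  ψ = [1, 1, 1]  (obs o_1=2)
t=2: δ = [6.104e-04, 2.441e-03, 7.629e-04]  ψ = [1, 1, 0]  (obs o_2=3)
t=3: δ = [7.629e-05, 1.526e-04, 7.629e-05]  ψ = [1, 1, 1]  (obs o_3=0)
backtrack: best end state = 1; path = [1, 1, 1, 1]

path = [1, 1, 1, 1]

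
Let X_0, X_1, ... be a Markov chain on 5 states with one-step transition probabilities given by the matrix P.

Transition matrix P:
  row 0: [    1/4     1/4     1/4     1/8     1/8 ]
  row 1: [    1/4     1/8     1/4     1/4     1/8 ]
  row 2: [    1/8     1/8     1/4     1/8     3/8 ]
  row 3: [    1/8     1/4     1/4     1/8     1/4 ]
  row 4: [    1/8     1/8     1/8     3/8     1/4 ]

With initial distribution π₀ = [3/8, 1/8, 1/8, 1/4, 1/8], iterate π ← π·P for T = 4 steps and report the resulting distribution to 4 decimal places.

π = [0.1675, 0.1715, 0.2206, 0.2053, 0.2352]

t=0: π = [0.3750, 0.1250, 0.1250, 0.2500, 0.1250]
t=1: π = [0.1875, 0.2031, 0.2344, 0.1719, 0.2031]
t=2: π = [0.1738, 0.1699, 0.2246, 0.2012, 0.2305]
t=3: π = [0.1680, 0.1719, 0.2212, 0.2039, 0.2351]
t=4: π = [0.1675, 0.1715, 0.2206, 0.2053, 0.2352]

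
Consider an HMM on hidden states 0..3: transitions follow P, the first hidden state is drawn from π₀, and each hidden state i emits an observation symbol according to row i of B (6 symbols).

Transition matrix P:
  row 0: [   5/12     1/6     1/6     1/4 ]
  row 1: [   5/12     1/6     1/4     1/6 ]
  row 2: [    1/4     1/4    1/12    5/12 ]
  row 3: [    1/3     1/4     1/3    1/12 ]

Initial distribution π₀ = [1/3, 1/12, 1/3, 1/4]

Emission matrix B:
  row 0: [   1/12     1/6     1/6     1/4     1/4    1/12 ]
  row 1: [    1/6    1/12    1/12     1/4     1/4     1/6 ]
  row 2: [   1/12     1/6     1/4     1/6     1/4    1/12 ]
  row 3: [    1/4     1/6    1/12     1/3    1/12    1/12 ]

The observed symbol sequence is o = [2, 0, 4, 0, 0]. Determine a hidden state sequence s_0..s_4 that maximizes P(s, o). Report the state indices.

t=0: δ = [5.556e-02, 6.944e-03, 8.333e-02, 2.083e-02]  (obs o_0=2)
t=1: δ = [1.929e-03, 3.472e-03, 7.716e-04, 8.681e-03]  ψ = [0, 2, 0, 2]  (obs o_1=0)
t=2: δ = [7.234e-04, 5.425e-04, 7.234e-04, 6.028e-05]  ψ = [3, 3, 3, 3]  (obs o_2=4)
t=3: δ = [2.512e-05, 3.014e-05, 1.130e-05, 7.535e-05]  ψ = [0, 2, 1, 2]  (obs o_3=0)
t=4: δ = [2.093e-06, 3.140e-06, 2.093e-06, 1.570e-06]  ψ = [3, 3, 3, 0]  (obs o_4=0)
backtrack: best end state = 1; path = [2, 3, 2, 3, 1]

path = [2, 3, 2, 3, 1]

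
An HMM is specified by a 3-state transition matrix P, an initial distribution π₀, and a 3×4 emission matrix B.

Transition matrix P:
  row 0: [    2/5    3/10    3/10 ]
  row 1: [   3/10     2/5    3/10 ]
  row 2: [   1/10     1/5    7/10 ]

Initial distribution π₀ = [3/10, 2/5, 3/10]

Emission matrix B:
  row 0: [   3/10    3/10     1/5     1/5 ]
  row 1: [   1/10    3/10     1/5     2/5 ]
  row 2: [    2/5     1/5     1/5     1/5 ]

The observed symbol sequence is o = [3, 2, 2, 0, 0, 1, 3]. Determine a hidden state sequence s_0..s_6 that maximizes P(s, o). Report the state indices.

path = [1, 2, 2, 2, 2, 2, 2]

t=0: δ = [6.000e-02, 1.600e-01, 6.000e-02]  (obs o_0=3)
t=1: δ = [9.600e-03, 1.280e-02, 9.600e-03]  ψ = [1, 1, 1]  (obs o_1=2)
t=2: δ = [7.680e-04, 1.024e-03, 1.344e-03]  ψ = [0, 1, 2]  (obs o_2=2)
t=3: δ = [9.216e-05, 4.096e-05, 3.763e-04]  ψ = [0, 1, 2]  (obs o_3=0)
t=4: δ = [1.129e-05, 7.526e-06, 1.054e-04]  ψ = [2, 2, 2]  (obs o_4=0)
t=5: δ = [3.161e-06, 6.322e-06, 1.475e-05]  ψ = [2, 2, 2]  (obs o_5=1)
t=6: δ = [3.793e-07, 1.180e-06, 2.065e-06]  ψ = [1, 2, 2]  (obs o_6=3)
backtrack: best end state = 2; path = [1, 2, 2, 2, 2, 2, 2]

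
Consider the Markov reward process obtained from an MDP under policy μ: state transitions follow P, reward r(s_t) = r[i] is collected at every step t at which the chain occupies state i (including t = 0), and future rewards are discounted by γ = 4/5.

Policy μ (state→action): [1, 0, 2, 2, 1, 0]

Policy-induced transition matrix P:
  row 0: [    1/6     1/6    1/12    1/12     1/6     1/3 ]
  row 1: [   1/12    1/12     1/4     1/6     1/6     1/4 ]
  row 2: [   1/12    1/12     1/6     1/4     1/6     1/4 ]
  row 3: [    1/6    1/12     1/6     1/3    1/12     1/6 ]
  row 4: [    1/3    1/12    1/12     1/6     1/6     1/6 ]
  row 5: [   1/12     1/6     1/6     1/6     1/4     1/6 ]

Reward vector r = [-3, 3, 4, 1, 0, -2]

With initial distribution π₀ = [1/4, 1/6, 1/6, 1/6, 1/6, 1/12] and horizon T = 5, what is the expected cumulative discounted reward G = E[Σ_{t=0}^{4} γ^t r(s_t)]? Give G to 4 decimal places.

G = 0.9292

t=0: π = [0.2500, 0.1667, 0.1667, 0.1667, 0.1667, 0.0833], E[r] = 0.4167, γ^t·E[r] = 0.416667, running G = 0.416667
t=1: π = [0.1597, 0.1111, 0.1458, 0.1875, 0.1597, 0.2361], E[r] = 0.1528, γ^t·E[r] = 0.122222, running G = 0.538889
t=2: π = [0.1522, 0.1163, 0.1493, 0.1968, 0.1707, 0.2147], E[r] = 0.2569, γ^t·E[r] = 0.164444, running G = 0.703333
t=3: π = [0.1551, 0.1139, 0.1495, 0.1992, 0.1682, 0.2142], E[r] = 0.2451, γ^t·E[r] = 0.125506, running G = 0.828840
t=4: π = [0.1549, 0.1141, 0.1492, 0.1994, 0.1679, 0.2145], E[r] = 0.2450, γ^t·E[r] = 0.100342, running G = 0.929182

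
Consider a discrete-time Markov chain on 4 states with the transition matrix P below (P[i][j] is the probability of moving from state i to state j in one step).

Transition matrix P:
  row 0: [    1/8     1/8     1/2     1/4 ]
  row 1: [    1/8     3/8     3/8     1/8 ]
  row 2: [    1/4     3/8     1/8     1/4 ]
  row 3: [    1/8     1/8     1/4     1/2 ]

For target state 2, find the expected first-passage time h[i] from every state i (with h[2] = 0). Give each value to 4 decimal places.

First-step conditioning: h[2] = 0; for i ≠ 2, h[i] = 1 + Σ_k P[i][k]·h[k].
  h[0] = 1 + 1/8·h[0] + 1/8·h[1] + 1/4·h[3]
  h[1] = 1 + 1/8·h[0] + 3/8·h[1] + 1/8·h[3]
  h[3] = 1 + 1/8·h[0] + 1/8·h[1] + 1/2·h[3]
Solving the 3×3 linear system over states ≠ 2 gives exactly h = [72/29, 80/29, 0, 96/29] (h[2] = 0 is the target).

h = [2.4828, 2.7586, 0.0000, 3.3103]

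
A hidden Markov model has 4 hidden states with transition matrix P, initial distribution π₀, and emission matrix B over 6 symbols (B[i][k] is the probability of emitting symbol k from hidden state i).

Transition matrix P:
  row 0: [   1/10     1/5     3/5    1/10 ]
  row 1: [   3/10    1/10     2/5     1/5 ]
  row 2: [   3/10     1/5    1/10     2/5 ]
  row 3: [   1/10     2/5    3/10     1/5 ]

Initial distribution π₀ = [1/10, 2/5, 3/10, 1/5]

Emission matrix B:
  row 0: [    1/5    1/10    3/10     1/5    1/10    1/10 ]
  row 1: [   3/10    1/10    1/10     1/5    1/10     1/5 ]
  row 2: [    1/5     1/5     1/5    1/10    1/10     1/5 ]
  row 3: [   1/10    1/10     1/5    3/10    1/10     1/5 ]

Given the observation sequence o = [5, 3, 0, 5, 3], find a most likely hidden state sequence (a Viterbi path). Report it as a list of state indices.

path = [2, 3, 1, 2, 3]

t=0: δ = [1.000e-02, 8.000e-02, 6.000e-02, 4.000e-02]  (obs o_0=5)
t=1: δ = [4.800e-03, 3.200e-03, 3.200e-03, 7.200e-03]  ψ = [1, 3, 1, 2]  (obs o_1=3)
t=2: δ = [1.920e-04, 8.640e-04, 5.760e-04, 1.440e-04]  ψ = [1, 3, 0, 3]  (obs o_2=0)
t=3: δ = [2.592e-05, 2.304e-05, 6.912e-05, 4.608e-05]  ψ = [1, 2, 1, 2]  (obs o_3=5)
t=4: δ = [4.147e-06, 3.686e-06, 1.555e-06, 8.294e-06]  ψ = [2, 3, 0, 2]  (obs o_4=3)
backtrack: best end state = 3; path = [2, 3, 1, 2, 3]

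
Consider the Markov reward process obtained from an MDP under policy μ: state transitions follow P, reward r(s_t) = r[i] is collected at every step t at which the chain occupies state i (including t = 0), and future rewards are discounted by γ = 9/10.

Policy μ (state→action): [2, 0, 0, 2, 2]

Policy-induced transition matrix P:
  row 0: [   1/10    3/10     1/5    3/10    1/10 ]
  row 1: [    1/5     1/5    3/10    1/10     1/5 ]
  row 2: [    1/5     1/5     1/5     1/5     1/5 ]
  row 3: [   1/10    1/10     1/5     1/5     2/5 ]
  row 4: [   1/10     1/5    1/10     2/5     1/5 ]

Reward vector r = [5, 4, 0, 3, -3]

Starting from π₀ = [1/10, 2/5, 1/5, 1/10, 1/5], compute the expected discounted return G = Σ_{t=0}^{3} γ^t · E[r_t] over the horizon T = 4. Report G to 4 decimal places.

G = 5.5536

t=0: π = [0.1000, 0.4000, 0.2000, 0.1000, 0.2000], E[r] = 1.8000, γ^t·E[r] = 1.800000, running G = 1.800000
t=1: π = [0.1600, 0.2000, 0.2200, 0.2100, 0.2100], E[r] = 1.6000, γ^t·E[r] = 1.440000, running G = 3.240000
t=2: π = [0.1420, 0.1950, 0.1990, 0.2380, 0.2260], E[r] = 1.5260, γ^t·E[r] = 1.236060, running G = 4.476060
t=3: π = [0.1394, 0.1904, 0.1969, 0.2399, 0.2334], E[r] = 1.4781, γ^t·E[r] = 1.077535, running G = 5.553595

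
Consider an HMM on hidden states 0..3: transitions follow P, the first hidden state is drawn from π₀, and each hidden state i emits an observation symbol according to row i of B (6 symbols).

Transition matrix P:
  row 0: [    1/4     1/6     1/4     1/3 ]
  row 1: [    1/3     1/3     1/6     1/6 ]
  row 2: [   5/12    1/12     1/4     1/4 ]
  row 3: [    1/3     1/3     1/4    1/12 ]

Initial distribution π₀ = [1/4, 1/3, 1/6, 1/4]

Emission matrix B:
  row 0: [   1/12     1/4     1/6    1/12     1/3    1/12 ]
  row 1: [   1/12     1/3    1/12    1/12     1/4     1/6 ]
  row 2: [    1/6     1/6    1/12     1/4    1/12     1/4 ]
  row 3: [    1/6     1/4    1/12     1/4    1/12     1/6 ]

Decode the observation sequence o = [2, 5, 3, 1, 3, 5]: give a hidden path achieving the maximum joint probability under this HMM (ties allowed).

path = [0, 2, 2, 0, 3, 2]

t=0: δ = [4.167e-02, 2.778e-02, 1.389e-02, 2.083e-02]  (obs o_0=2)
t=1: δ = [8.681e-04, 1.543e-03, 2.604e-03, 2.315e-03]  ψ = [0, 1, 0, 0]  (obs o_1=5)
t=2: δ = [9.042e-05, 6.430e-05, 1.628e-04, 1.628e-04]  ψ = [2, 3, 2, 2]  (obs o_2=3)
t=3: δ = [1.695e-05, 1.808e-05, 6.782e-06, 1.017e-05]  ψ = [2, 3, 2, 2]  (obs o_3=1)
t=4: δ = [5.023e-07, 5.023e-07, 1.060e-06, 1.413e-06]  ψ = [1, 1, 0, 0]  (obs o_4=3)
t=5: δ = [3.925e-08, 7.849e-08, 8.830e-08, 4.415e-08]  ψ = [3, 3, 3, 2]  (obs o_5=5)
backtrack: best end state = 2; path = [0, 2, 2, 0, 3, 2]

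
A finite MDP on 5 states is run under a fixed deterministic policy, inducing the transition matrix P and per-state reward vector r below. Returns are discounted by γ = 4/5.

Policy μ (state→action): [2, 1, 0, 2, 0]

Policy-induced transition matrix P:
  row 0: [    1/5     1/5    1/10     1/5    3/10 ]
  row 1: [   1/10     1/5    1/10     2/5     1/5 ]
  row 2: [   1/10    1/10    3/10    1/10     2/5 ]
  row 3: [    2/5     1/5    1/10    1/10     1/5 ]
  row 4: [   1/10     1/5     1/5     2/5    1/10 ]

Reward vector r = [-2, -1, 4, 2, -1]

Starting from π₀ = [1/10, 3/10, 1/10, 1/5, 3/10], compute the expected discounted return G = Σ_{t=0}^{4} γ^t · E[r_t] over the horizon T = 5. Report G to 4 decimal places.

t=0: π = [0.1000, 0.3000, 0.1000, 0.2000, 0.3000], E[r] = 0.0000, γ^t·E[r] = 0.000000, running G = 0.000000
t=1: π = [0.1700, 0.1900, 0.1500, 0.2900, 0.2000], E[r] = 0.4500, γ^t·E[r] = 0.360000, running G = 0.360000
t=2: π = [0.2040, 0.1850, 0.1500, 0.2340, 0.2270], E[r] = 0.2480, γ^t·E[r] = 0.158720, running G = 0.518720
t=3: π = [0.1906, 0.1850, 0.1527, 0.2440, 0.2277], E[r] = 0.3049, γ^t·E[r] = 0.156109, running G = 0.674829
t=4: π = [0.1923, 0.1847, 0.1533, 0.2429, 0.2268], E[r] = 0.3029, γ^t·E[r] = 0.124068, running G = 0.798897

G = 0.7989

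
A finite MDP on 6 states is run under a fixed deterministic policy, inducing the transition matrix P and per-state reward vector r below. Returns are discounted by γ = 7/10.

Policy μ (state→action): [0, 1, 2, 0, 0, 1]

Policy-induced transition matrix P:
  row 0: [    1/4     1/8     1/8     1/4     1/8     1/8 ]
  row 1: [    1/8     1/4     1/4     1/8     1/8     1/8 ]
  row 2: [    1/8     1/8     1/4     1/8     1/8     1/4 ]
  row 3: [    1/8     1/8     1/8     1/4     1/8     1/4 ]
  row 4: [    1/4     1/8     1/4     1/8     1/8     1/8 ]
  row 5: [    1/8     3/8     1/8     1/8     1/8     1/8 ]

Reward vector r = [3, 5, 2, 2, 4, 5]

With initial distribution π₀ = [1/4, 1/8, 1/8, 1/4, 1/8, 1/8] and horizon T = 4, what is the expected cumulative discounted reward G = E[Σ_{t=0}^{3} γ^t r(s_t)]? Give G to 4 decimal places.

G = 8.5751

t=0: π = [0.2500, 0.1250, 0.1250, 0.2500, 0.1250, 0.1250], E[r] = 3.2500, γ^t·E[r] = 3.250000, running G = 3.250000
t=1: π = [0.1719, 0.1719, 0.1719, 0.1875, 0.1250, 0.1719], E[r] = 3.4531, γ^t·E[r] = 2.417188, running G = 5.667188
t=2: π = [0.1621, 0.1895, 0.1836, 0.1699, 0.1250, 0.1699], E[r] = 3.4902, γ^t·E[r] = 1.710215, running G = 7.377402
t=3: π = [0.1609, 0.1912, 0.1873, 0.1665, 0.1250, 0.1692], E[r] = 3.4919, γ^t·E[r] = 1.197737, running G = 8.575139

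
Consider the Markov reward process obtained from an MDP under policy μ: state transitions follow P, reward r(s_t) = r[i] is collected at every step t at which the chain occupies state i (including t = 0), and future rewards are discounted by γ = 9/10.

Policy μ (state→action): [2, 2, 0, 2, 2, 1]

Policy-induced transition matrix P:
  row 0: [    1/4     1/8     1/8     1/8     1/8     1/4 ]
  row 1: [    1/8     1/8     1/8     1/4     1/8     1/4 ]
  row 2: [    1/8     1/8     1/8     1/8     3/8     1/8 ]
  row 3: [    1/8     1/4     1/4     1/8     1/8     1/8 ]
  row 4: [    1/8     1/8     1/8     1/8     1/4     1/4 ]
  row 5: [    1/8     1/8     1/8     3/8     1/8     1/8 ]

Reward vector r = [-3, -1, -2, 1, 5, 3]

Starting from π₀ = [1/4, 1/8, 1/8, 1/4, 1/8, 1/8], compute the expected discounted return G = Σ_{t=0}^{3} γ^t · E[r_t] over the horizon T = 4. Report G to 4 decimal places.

t=0: π = [0.2500, 0.1250, 0.1250, 0.2500, 0.1250, 0.1250], E[r] = 0.1250, γ^t·E[r] = 0.125000, running G = 0.125000
t=1: π = [0.1563, 0.1563, 0.1563, 0.1719, 0.1719, 0.1875], E[r] = 0.6563, γ^t·E[r] = 0.590625, running G = 0.715625
t=2: π = [0.1445, 0.1465, 0.1465, 0.1914, 0.1855, 0.1855], E[r] = 0.8027, γ^t·E[r] = 0.650215, running G = 1.365840
t=3: π = [0.1431, 0.1489, 0.1489, 0.1897, 0.1848, 0.1846], E[r] = 0.7915, γ^t·E[r] = 0.577006, running G = 1.942846

G = 1.9428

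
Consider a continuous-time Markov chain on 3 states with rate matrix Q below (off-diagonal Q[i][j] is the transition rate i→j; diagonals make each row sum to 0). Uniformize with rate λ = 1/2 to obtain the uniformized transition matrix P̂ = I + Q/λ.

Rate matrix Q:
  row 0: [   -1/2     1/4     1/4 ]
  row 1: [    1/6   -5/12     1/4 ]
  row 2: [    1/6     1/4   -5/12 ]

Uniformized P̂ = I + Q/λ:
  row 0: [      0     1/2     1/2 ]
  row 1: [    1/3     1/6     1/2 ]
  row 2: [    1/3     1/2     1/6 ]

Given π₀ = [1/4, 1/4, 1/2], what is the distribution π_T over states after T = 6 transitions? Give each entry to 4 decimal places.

π = [0.2500, 0.3748, 0.3752]

t=0: π = [0.2500, 0.2500, 0.5000]
t=1: π = [0.2500, 0.4167, 0.3333]
t=2: π = [0.2500, 0.3611, 0.3889]
t=3: π = [0.2500, 0.3796, 0.3704]
t=4: π = [0.2500, 0.3735, 0.3765]
t=5: π = [0.2500, 0.3755, 0.3745]
t=6: π = [0.2500, 0.3748, 0.3752]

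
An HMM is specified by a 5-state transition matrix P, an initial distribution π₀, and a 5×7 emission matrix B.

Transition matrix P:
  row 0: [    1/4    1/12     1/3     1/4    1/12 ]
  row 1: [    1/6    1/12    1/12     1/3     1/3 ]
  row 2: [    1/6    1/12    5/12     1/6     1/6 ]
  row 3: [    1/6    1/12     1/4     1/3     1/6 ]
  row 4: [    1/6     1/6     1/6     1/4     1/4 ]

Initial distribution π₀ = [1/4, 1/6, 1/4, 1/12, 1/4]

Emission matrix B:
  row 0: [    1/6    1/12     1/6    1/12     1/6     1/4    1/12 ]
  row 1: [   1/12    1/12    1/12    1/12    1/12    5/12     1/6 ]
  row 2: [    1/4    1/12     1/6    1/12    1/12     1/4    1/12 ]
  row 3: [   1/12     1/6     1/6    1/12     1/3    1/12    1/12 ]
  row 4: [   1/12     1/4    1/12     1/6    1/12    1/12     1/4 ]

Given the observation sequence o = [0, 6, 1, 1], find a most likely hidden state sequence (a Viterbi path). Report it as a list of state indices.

path = [2, 4, 4, 4]

t=0: δ = [4.167e-02, 1.389e-02, 6.250e-02, 6.944e-03, 2.083e-02]  (obs o_0=0)
t=1: δ = [8.681e-04, 8.681e-04, 2.170e-03, 8.681e-04, 2.604e-03]  ψ = [0, 2, 2, 0, 2]  (obs o_1=6)
t=2: δ = [3.617e-05, 3.617e-05, 7.535e-05, 1.085e-04, 1.628e-04]  ψ = [4, 4, 2, 4, 4]  (obs o_2=1)
t=3: δ = [2.261e-06, 2.261e-06, 2.616e-06, 6.782e-06, 1.017e-05]  ψ = [4, 4, 2, 4, 4]  (obs o_3=1)
backtrack: best end state = 4; path = [2, 4, 4, 4]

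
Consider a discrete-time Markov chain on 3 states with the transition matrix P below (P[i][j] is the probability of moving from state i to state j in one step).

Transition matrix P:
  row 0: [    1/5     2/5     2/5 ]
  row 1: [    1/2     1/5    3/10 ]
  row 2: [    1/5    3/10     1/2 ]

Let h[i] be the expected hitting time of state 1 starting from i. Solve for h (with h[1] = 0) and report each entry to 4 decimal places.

h = [2.8125, 0.0000, 3.1250]

First-step conditioning: h[1] = 0; for i ≠ 1, h[i] = 1 + Σ_k P[i][k]·h[k].
  h[0] = 1 + 1/5·h[0] + 2/5·h[2]
  h[2] = 1 + 1/5·h[0] + 1/2·h[2]
Solving the 2×2 linear system over states ≠ 1 gives exactly h = [45/16, 0, 25/8] (h[1] = 0 is the target).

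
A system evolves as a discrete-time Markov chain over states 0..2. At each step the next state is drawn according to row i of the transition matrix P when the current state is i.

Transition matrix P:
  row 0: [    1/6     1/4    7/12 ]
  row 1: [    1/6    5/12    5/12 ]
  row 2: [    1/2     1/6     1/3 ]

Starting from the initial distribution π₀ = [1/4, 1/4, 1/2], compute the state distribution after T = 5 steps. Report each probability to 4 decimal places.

t=0: π = [0.2500, 0.2500, 0.5000]
t=1: π = [0.3333, 0.2500, 0.4167]
t=2: π = [0.3056, 0.2569, 0.4375]
t=3: π = [0.3125, 0.2564, 0.4311]
t=4: π = [0.3104, 0.2568, 0.4328]
t=5: π = [0.3109, 0.2567, 0.4323]

π = [0.3109, 0.2567, 0.4323]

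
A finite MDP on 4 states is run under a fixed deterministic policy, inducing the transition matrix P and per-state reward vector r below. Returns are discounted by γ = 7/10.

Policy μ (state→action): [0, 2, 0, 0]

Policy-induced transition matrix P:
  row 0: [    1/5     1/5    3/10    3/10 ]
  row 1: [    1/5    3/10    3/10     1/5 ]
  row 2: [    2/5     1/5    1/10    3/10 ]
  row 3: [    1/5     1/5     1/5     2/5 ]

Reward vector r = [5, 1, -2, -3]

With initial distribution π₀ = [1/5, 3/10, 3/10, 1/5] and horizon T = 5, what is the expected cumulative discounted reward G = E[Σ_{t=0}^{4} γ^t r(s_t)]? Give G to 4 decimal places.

t=0: π = [0.2000, 0.3000, 0.3000, 0.2000], E[r] = 0.1000, γ^t·E[r] = 0.100000, running G = 0.100000
t=1: π = [0.2600, 0.2300, 0.2200, 0.2900], E[r] = 0.2200, γ^t·E[r] = 0.154000, running G = 0.254000
t=2: π = [0.2440, 0.2230, 0.2270, 0.3060], E[r] = 0.0710, γ^t·E[r] = 0.034790, running G = 0.288790
t=3: π = [0.2454, 0.2223, 0.2240, 0.3083], E[r] = 0.0764, γ^t·E[r] = 0.026205, running G = 0.314995
t=4: π = [0.2448, 0.2222, 0.2244, 0.3086], E[r] = 0.0717, γ^t·E[r] = 0.017213, running G = 0.332208

G = 0.3322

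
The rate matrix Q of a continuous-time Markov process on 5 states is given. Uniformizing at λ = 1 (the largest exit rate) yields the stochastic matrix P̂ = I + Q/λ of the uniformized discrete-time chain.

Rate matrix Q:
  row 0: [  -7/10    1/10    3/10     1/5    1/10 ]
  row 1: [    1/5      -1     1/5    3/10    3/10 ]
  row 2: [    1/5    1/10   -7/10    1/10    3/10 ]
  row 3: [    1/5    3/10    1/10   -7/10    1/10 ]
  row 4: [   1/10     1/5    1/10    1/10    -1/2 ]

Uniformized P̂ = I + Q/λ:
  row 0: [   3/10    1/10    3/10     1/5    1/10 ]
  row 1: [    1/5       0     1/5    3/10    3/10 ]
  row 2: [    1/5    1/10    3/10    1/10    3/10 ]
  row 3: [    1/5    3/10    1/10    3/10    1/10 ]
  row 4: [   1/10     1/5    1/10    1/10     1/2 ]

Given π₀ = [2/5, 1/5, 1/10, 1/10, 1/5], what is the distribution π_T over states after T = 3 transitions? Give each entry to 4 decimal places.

t=0: π = [0.4000, 0.2000, 0.1000, 0.1000, 0.2000]
t=1: π = [0.2200, 0.1200, 0.2200, 0.2000, 0.2400]
t=2: π = [0.1980, 0.1520, 0.2000, 0.1860, 0.2640]
t=3: π = [0.1934, 0.1484, 0.1948, 0.1874, 0.2760]

π = [0.1934, 0.1484, 0.1948, 0.1874, 0.2760]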